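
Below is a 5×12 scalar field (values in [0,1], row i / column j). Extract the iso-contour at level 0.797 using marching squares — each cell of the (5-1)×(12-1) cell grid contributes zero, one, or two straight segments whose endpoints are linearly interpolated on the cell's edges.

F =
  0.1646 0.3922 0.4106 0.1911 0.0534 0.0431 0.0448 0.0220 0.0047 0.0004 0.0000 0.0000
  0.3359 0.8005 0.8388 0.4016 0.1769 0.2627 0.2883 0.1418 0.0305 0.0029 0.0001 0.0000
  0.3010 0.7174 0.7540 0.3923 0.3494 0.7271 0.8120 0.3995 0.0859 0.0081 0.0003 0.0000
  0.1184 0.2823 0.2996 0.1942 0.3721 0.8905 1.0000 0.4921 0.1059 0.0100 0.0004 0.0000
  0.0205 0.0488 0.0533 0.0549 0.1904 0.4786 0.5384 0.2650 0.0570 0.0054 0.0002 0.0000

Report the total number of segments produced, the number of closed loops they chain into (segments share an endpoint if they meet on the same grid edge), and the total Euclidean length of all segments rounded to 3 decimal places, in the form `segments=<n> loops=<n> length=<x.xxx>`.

segments=14 loops=2 length=7.517

cell (0,0): code 0100 → (0.991,1.000)–(1.000,0.992)
cell (0,1): code 1100 → (0.902,2.000)–(0.991,1.000)
cell (0,2): code 1000 → (1.000,2.096)–(0.902,2.000)
cell (1,0): code 0010 → (1.000,0.992)–(1.042,1.000)
cell (1,1): code 0011 → (1.042,1.000)–(1.493,2.000)
cell (1,2): code 0001 → (1.493,2.000)–(1.000,2.096)
cell (1,5): code 0100 → (1.971,6.000)–(2.000,5.823)
cell (1,6): code 1000 → (2.000,6.036)–(1.971,6.000)
cell (2,4): code 0100 → (2.428,5.000)–(3.000,4.820)
cell (2,5): code 1110 → (2.000,5.823)–(2.428,5.000)
cell (2,6): code 1001 → (3.000,6.400)–(2.000,6.036)
cell (3,4): code 0010 → (3.000,4.820)–(3.227,5.000)
cell (3,5): code 0011 → (3.227,5.000)–(3.440,6.000)
cell (3,6): code 0001 → (3.440,6.000)–(3.000,6.400)
total: 14 segments, chained into 2 closed loop(s), length Σ = 7.517423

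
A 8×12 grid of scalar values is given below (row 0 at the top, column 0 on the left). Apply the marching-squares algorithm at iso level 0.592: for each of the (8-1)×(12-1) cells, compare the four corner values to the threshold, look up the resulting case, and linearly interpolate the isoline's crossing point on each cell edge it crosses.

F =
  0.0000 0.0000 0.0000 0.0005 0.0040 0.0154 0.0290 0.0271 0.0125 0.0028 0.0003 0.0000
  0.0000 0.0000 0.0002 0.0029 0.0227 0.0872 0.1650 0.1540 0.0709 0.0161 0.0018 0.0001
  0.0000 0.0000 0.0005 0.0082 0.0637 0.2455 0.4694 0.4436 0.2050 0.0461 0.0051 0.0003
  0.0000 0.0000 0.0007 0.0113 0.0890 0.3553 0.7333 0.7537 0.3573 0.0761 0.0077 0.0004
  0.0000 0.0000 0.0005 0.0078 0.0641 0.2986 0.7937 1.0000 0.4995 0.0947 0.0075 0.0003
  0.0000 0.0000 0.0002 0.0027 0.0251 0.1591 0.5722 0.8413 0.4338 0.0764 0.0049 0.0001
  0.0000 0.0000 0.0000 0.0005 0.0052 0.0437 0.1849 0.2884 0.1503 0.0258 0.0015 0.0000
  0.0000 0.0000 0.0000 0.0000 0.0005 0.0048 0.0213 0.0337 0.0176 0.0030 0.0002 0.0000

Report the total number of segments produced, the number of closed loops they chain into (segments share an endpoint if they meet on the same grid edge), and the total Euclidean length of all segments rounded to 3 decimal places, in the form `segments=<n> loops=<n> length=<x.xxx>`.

cell (2,5): code 0100 → (2.465,6.000)–(3.000,5.626)
cell (2,6): code 1100 → (2.479,7.000)–(2.465,6.000)
cell (2,7): code 1000 → (3.000,7.408)–(2.479,7.000)
cell (3,5): code 0110 → (3.000,5.626)–(4.000,5.593)
cell (3,7): code 1001 → (4.000,7.815)–(3.000,7.408)
cell (4,5): code 0010 → (4.000,5.593)–(4.911,6.000)
cell (4,6): code 0111 → (4.911,6.000)–(5.000,6.074)
cell (4,7): code 1001 → (5.000,7.612)–(4.000,7.815)
cell (5,6): code 0010 → (5.000,6.074)–(5.451,7.000)
cell (5,7): code 0001 → (5.451,7.000)–(5.000,7.612)
total: 10 segments, chained into 1 closed loop(s), length Σ = 8.319616

segments=10 loops=1 length=8.320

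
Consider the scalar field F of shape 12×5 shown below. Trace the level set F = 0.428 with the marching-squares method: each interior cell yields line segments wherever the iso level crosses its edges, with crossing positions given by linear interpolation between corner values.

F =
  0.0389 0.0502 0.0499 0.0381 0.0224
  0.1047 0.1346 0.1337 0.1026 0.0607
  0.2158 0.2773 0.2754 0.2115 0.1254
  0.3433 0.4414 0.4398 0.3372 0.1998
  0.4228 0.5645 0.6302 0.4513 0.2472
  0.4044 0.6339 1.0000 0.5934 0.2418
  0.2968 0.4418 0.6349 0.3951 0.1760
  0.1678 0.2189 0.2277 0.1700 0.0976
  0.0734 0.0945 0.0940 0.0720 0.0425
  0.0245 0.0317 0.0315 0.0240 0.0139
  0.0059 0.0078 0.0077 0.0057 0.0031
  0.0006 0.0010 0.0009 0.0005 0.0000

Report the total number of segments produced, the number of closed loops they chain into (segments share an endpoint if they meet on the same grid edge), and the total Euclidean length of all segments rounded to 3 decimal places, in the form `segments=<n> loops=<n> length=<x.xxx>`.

cell (2,0): code 0100 → (2.918,1.000)–(3.000,0.863)
cell (2,1): code 1100 → (2.928,2.000)–(2.918,1.000)
cell (2,2): code 1000 → (3.000,2.115)–(2.928,2.000)
cell (3,0): code 0110 → (3.000,0.863)–(4.000,0.037)
cell (3,2): code 1101 → (3.796,3.000)–(3.000,2.115)
cell (3,3): code 1000 → (4.000,3.114)–(3.796,3.000)
cell (4,0): code 0110 → (4.000,0.037)–(5.000,0.103)
cell (4,3): code 1001 → (5.000,3.470)–(4.000,3.114)
cell (5,0): code 0110 → (5.000,0.103)–(6.000,0.905)
cell (5,2): code 1011 → (6.000,2.863)–(5.834,3.000)
cell (5,3): code 0001 → (5.834,3.000)–(5.000,3.470)
cell (6,0): code 0010 → (6.000,0.905)–(6.062,1.000)
cell (6,1): code 0011 → (6.062,1.000)–(6.508,2.000)
cell (6,2): code 0001 → (6.508,2.000)–(6.000,2.863)
total: 14 segments, chained into 1 closed loop(s), length Σ = 10.744731

segments=14 loops=1 length=10.745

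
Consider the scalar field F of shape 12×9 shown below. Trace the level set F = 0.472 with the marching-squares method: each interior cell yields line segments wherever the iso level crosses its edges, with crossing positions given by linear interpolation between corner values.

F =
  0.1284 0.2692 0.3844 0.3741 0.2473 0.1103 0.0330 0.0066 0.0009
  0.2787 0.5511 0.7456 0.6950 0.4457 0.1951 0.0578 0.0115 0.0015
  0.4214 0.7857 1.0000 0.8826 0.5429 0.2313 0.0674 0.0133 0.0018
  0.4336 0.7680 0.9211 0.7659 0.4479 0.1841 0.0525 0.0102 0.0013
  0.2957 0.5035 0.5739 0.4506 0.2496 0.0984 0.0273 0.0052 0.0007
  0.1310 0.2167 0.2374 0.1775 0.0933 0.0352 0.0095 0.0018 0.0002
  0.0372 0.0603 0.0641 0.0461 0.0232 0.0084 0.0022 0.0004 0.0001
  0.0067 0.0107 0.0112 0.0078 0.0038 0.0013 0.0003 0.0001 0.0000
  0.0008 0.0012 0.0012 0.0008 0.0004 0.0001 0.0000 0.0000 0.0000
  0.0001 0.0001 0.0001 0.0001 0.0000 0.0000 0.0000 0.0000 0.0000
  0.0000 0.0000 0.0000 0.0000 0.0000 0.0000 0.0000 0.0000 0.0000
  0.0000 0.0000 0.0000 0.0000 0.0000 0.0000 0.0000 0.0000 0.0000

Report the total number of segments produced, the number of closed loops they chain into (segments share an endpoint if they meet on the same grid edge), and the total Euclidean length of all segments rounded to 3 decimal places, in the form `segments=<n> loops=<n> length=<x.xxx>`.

segments=16 loops=1 length=12.723

cell (0,0): code 0100 → (0.719,1.000)–(1.000,0.710)
cell (0,1): code 1100 → (0.243,2.000)–(0.719,1.000)
cell (0,2): code 1100 → (0.305,3.000)–(0.243,2.000)
cell (0,3): code 1000 → (1.000,3.895)–(0.305,3.000)
cell (1,0): code 0110 → (1.000,0.710)–(2.000,0.139)
cell (1,3): code 1101 → (1.271,4.000)–(1.000,3.895)
cell (1,4): code 1000 → (2.000,4.228)–(1.271,4.000)
cell (2,0): code 0110 → (2.000,0.139)–(3.000,0.115)
cell (2,3): code 1011 → (3.000,3.924)–(2.746,4.000)
cell (2,4): code 0001 → (2.746,4.000)–(2.000,4.228)
cell (3,0): code 0110 → (3.000,0.115)–(4.000,0.848)
cell (3,2): code 1011 → (4.000,2.826)–(3.932,3.000)
cell (3,3): code 0001 → (3.932,3.000)–(3.000,3.924)
cell (4,0): code 0010 → (4.000,0.848)–(4.110,1.000)
cell (4,1): code 0011 → (4.110,1.000)–(4.303,2.000)
cell (4,2): code 0001 → (4.303,2.000)–(4.000,2.826)
total: 16 segments, chained into 1 closed loop(s), length Σ = 12.722590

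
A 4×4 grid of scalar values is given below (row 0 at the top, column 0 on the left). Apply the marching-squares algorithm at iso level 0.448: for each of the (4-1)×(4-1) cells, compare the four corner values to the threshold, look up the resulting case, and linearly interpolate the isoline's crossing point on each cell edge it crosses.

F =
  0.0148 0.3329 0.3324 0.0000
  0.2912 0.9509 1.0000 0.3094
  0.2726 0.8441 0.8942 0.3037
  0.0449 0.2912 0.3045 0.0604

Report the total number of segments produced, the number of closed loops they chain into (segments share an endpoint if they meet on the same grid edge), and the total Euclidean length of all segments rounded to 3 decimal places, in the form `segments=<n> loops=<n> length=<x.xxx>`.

segments=8 loops=1 length=8.335

cell (0,0): code 0100 → (0.186,1.000)–(1.000,0.238)
cell (0,1): code 1100 → (0.173,2.000)–(0.186,1.000)
cell (0,2): code 1000 → (1.000,2.799)–(0.173,2.000)
cell (1,0): code 0110 → (1.000,0.238)–(2.000,0.307)
cell (1,2): code 1001 → (2.000,2.756)–(1.000,2.799)
cell (2,0): code 0010 → (2.000,0.307)–(2.716,1.000)
cell (2,1): code 0011 → (2.716,1.000)–(2.757,2.000)
cell (2,2): code 0001 → (2.757,2.000)–(2.000,2.756)
total: 8 segments, chained into 1 closed loop(s), length Σ = 8.335457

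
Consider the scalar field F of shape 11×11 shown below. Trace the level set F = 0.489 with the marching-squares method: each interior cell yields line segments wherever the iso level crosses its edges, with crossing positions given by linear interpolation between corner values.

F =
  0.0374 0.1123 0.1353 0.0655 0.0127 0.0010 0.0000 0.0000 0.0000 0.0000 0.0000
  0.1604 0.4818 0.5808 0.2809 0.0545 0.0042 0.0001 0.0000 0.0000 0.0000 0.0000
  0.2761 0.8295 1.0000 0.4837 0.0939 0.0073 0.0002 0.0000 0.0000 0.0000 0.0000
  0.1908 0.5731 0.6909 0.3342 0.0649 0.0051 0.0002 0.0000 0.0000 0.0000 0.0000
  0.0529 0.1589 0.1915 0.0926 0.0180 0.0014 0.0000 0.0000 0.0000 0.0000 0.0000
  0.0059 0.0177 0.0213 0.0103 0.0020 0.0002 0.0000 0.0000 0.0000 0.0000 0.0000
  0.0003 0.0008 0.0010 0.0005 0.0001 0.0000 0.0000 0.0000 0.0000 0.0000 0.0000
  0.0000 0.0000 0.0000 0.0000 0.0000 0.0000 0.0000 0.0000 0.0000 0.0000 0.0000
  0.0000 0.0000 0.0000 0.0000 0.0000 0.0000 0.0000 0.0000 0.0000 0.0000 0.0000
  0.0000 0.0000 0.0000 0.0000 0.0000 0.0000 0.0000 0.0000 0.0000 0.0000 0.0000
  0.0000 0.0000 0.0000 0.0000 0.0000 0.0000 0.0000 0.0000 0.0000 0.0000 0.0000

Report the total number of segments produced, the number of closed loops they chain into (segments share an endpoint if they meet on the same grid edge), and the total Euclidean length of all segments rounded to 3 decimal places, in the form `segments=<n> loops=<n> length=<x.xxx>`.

segments=10 loops=1 length=7.939

cell (0,1): code 0100 → (0.794,2.000)–(1.000,1.073)
cell (0,2): code 1000 → (1.000,2.306)–(0.794,2.000)
cell (1,0): code 0100 → (1.021,1.000)–(2.000,0.385)
cell (1,1): code 1110 → (1.000,1.073)–(1.021,1.000)
cell (1,2): code 1001 → (2.000,2.990)–(1.000,2.306)
cell (2,0): code 0110 → (2.000,0.385)–(3.000,0.780)
cell (2,2): code 1001 → (3.000,2.566)–(2.000,2.990)
cell (3,0): code 0010 → (3.000,0.780)–(3.203,1.000)
cell (3,1): code 0011 → (3.203,1.000)–(3.404,2.000)
cell (3,2): code 0001 → (3.404,2.000)–(3.000,2.566)
total: 10 segments, chained into 1 closed loop(s), length Σ = 7.938745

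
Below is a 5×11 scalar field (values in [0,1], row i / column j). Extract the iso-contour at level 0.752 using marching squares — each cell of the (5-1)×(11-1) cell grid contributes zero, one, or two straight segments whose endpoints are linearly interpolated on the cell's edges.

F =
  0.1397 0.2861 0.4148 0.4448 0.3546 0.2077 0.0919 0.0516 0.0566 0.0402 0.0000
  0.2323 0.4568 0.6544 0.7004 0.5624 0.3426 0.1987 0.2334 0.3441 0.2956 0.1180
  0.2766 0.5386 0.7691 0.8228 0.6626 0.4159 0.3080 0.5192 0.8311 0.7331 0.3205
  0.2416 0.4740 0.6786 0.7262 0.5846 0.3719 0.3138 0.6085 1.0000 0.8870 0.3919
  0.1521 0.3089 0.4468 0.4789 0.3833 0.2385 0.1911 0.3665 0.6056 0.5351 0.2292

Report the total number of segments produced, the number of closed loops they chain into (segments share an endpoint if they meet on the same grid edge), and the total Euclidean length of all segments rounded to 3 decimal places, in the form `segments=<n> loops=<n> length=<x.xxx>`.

cell (1,1): code 0100 → (1.851,2.000)–(2.000,1.926)
cell (1,2): code 1100 → (1.422,3.000)–(1.851,2.000)
cell (1,3): code 1000 → (2.000,3.442)–(1.422,3.000)
cell (1,7): code 0100 → (1.838,8.000)–(2.000,7.746)
cell (1,8): code 1000 → (2.000,8.807)–(1.838,8.000)
cell (2,1): code 0010 → (2.000,1.926)–(2.189,2.000)
cell (2,2): code 0011 → (2.189,2.000)–(2.733,3.000)
cell (2,3): code 0001 → (2.733,3.000)–(2.000,3.442)
cell (2,7): code 0110 → (2.000,7.746)–(3.000,7.367)
cell (2,8): code 1101 → (2.123,9.000)–(2.000,8.807)
cell (2,9): code 1000 → (3.000,9.273)–(2.123,9.000)
cell (3,7): code 0010 → (3.000,7.367)–(3.629,8.000)
cell (3,8): code 0011 → (3.629,8.000)–(3.384,9.000)
cell (3,9): code 0001 → (3.384,9.000)–(3.000,9.273)
total: 14 segments, chained into 2 closed loop(s), length Σ = 9.914236

segments=14 loops=2 length=9.914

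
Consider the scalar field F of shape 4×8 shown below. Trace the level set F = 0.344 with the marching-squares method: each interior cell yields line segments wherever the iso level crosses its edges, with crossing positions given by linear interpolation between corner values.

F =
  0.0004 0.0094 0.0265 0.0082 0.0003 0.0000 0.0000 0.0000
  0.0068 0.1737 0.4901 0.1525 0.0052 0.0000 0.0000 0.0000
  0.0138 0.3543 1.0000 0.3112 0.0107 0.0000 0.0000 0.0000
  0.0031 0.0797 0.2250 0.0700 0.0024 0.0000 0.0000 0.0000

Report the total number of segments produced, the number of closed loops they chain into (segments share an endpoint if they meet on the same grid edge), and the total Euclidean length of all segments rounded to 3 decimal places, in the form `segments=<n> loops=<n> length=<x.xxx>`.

segments=8 loops=1 length=5.980

cell (0,1): code 0100 → (0.685,2.000)–(1.000,1.538)
cell (0,2): code 1000 → (1.000,2.433)–(0.685,2.000)
cell (1,0): code 0100 → (1.943,1.000)–(2.000,0.970)
cell (1,1): code 1110 → (1.000,1.538)–(1.943,1.000)
cell (1,2): code 1001 → (2.000,2.952)–(1.000,2.433)
cell (2,0): code 0010 → (2.000,0.970)–(2.038,1.000)
cell (2,1): code 0011 → (2.038,1.000)–(2.846,2.000)
cell (2,2): code 0001 → (2.846,2.000)–(2.000,2.952)
total: 8 segments, chained into 1 closed loop(s), length Σ = 5.980254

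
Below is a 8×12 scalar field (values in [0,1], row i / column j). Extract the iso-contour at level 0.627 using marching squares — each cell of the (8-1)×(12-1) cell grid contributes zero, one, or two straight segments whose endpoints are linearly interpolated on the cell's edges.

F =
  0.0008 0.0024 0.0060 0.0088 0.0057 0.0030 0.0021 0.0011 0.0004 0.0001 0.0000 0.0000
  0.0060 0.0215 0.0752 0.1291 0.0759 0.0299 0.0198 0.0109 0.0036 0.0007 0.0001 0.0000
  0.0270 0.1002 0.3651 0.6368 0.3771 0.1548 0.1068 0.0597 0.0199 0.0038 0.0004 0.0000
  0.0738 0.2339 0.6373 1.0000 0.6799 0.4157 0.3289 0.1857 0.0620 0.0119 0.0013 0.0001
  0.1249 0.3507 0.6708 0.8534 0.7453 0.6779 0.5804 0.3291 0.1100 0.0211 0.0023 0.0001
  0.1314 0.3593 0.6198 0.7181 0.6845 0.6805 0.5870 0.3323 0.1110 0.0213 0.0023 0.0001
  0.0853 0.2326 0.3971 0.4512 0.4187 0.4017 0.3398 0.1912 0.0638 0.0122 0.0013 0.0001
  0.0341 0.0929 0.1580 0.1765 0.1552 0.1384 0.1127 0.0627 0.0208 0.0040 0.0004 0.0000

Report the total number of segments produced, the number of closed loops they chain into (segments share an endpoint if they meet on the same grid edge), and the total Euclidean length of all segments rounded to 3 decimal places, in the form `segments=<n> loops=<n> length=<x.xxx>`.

cell (1,2): code 0100 → (1.981,3.000)–(2.000,2.964)
cell (1,3): code 1000 → (2.000,3.038)–(1.981,3.000)
cell (2,1): code 0100 → (2.962,2.000)–(3.000,1.974)
cell (2,2): code 1110 → (2.000,2.964)–(2.962,2.000)
cell (2,3): code 1101 → (2.825,4.000)–(2.000,3.038)
cell (2,4): code 1000 → (3.000,4.200)–(2.825,4.000)
cell (3,1): code 0110 → (3.000,1.974)–(4.000,1.863)
cell (3,4): code 1101 → (3.806,5.000)–(3.000,4.200)
cell (3,5): code 1000 → (4.000,5.522)–(3.806,5.000)
cell (4,1): code 0010 → (4.000,1.863)–(4.859,2.000)
cell (4,2): code 0111 → (4.859,2.000)–(5.000,2.073)
cell (4,5): code 1001 → (5.000,5.572)–(4.000,5.522)
cell (5,2): code 0010 → (5.000,2.073)–(5.341,3.000)
cell (5,3): code 0011 → (5.341,3.000)–(5.216,4.000)
cell (5,4): code 0011 → (5.216,4.000)–(5.192,5.000)
cell (5,5): code 0001 → (5.192,5.000)–(5.000,5.572)
total: 16 segments, chained into 1 closed loop(s), length Σ = 11.352014

segments=16 loops=1 length=11.352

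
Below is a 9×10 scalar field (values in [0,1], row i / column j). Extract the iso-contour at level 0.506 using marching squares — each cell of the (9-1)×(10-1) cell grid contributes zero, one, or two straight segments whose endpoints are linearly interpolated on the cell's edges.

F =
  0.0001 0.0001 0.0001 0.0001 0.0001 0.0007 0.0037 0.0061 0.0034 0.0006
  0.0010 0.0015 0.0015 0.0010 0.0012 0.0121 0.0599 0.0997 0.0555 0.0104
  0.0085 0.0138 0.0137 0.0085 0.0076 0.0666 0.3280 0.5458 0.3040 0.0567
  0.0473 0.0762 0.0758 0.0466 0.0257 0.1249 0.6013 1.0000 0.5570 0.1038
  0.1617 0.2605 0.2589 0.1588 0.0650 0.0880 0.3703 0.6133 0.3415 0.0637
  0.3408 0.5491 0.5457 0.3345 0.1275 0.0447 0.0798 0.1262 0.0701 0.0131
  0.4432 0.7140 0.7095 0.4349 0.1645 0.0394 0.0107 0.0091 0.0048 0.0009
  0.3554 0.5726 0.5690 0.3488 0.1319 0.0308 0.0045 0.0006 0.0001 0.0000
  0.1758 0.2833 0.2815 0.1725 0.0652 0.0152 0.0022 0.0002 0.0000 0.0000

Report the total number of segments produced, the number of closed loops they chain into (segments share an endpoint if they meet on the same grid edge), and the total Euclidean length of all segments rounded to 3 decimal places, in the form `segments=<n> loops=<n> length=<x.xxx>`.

segments=22 loops=2 length=14.397

cell (1,6): code 0100 → (1.911,7.000)–(2.000,6.817)
cell (1,7): code 1000 → (2.000,7.165)–(1.911,7.000)
cell (2,5): code 0100 → (2.651,6.000)–(3.000,5.800)
cell (2,6): code 1110 → (2.000,6.817)–(2.651,6.000)
cell (2,7): code 1101 → (2.798,8.000)–(2.000,7.165)
cell (2,8): code 1000 → (3.000,8.113)–(2.798,8.000)
cell (3,5): code 0010 → (3.000,5.800)–(3.413,6.000)
cell (3,6): code 0111 → (3.413,6.000)–(4.000,6.558)
cell (3,7): code 1011 → (4.000,7.395)–(3.237,8.000)
cell (3,8): code 0001 → (3.237,8.000)–(3.000,8.113)
cell (4,0): code 0100 → (4.851,1.000)–(5.000,0.793)
cell (4,1): code 1100 → (4.862,2.000)–(4.851,1.000)
cell (4,2): code 1000 → (5.000,2.188)–(4.862,2.000)
cell (4,6): code 0010 → (4.000,6.558)–(4.220,7.000)
cell (4,7): code 0001 → (4.220,7.000)–(4.000,7.395)
cell (5,0): code 0110 → (5.000,0.793)–(6.000,0.232)
cell (5,2): code 1001 → (6.000,2.741)–(5.000,2.188)
cell (6,0): code 0110 → (6.000,0.232)–(7.000,0.693)
cell (6,2): code 1001 → (7.000,2.286)–(6.000,2.741)
cell (7,0): code 0010 → (7.000,0.693)–(7.230,1.000)
cell (7,1): code 0011 → (7.230,1.000)–(7.219,2.000)
cell (7,2): code 0001 → (7.219,2.000)–(7.000,2.286)
total: 22 segments, chained into 2 closed loop(s), length Σ = 14.396832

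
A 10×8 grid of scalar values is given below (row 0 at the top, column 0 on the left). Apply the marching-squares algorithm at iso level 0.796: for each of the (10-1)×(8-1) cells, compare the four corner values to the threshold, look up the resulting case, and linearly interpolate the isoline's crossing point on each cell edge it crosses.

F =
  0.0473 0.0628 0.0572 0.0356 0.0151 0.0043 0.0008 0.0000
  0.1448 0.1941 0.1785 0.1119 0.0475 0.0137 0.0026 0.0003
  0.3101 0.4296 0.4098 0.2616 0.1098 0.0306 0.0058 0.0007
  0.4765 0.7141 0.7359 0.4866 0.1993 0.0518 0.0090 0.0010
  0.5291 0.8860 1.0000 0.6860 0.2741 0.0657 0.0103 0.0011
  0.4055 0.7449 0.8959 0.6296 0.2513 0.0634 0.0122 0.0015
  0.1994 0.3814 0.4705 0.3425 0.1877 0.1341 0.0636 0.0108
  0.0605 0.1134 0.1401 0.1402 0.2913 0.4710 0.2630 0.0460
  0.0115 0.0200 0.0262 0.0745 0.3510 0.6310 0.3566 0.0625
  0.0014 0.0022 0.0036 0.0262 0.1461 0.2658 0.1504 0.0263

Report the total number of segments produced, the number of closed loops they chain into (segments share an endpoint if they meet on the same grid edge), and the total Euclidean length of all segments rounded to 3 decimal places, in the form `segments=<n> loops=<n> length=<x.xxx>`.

segments=8 loops=1 length=5.984

cell (3,0): code 0100 → (3.476,1.000)–(4.000,0.748)
cell (3,1): code 1100 → (3.228,2.000)–(3.476,1.000)
cell (3,2): code 1000 → (4.000,2.650)–(3.228,2.000)
cell (4,0): code 0010 → (4.000,0.748)–(4.638,1.000)
cell (4,1): code 0111 → (4.638,1.000)–(5.000,1.338)
cell (4,2): code 1001 → (5.000,2.375)–(4.000,2.650)
cell (5,1): code 0010 → (5.000,1.338)–(5.235,2.000)
cell (5,2): code 0001 → (5.235,2.000)–(5.000,2.375)
total: 8 segments, chained into 1 closed loop(s), length Σ = 5.984116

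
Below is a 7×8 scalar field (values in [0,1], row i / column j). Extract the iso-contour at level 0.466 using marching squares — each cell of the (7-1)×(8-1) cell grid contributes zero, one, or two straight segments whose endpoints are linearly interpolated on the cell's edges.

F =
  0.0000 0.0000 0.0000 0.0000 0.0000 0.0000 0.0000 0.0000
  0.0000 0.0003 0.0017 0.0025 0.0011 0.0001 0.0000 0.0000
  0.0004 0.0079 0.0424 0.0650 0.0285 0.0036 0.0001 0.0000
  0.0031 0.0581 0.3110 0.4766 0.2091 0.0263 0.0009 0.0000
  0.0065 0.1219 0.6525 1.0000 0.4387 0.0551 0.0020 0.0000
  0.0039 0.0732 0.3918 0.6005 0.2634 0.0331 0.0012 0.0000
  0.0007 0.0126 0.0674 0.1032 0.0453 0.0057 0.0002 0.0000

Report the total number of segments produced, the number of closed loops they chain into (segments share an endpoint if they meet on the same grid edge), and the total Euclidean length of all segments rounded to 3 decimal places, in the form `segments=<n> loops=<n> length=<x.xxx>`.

segments=10 loops=1 length=6.735

cell (2,2): code 0100 → (2.974,3.000)–(3.000,2.936)
cell (2,3): code 1000 → (3.000,3.040)–(2.974,3.000)
cell (3,1): code 0100 → (3.454,2.000)–(4.000,1.649)
cell (3,2): code 1110 → (3.000,2.936)–(3.454,2.000)
cell (3,3): code 1001 → (4.000,3.951)–(3.000,3.040)
cell (4,1): code 0010 → (4.000,1.649)–(4.715,2.000)
cell (4,2): code 0111 → (4.715,2.000)–(5.000,2.356)
cell (4,3): code 1001 → (5.000,3.399)–(4.000,3.951)
cell (5,2): code 0010 → (5.000,2.356)–(5.270,3.000)
cell (5,3): code 0001 → (5.270,3.000)–(5.000,3.399)
total: 10 segments, chained into 1 closed loop(s), length Σ = 6.735030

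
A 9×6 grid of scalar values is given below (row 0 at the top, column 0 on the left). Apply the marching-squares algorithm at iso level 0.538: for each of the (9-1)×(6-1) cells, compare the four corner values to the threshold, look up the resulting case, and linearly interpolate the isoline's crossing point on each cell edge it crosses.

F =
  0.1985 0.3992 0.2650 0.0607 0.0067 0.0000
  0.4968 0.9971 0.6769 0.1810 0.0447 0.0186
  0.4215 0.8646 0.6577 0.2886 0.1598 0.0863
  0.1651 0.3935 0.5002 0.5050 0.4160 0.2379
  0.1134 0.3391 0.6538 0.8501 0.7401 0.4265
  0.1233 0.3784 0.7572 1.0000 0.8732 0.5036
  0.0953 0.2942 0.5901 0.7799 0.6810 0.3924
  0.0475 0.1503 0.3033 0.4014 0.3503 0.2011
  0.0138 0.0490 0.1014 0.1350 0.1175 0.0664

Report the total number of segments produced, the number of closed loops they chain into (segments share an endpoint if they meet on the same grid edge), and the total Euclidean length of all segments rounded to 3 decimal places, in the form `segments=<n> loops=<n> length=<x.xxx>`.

segments=20 loops=2 length=18.613

cell (0,0): code 0100 → (0.232,1.000)–(1.000,0.082)
cell (0,1): code 1100 → (0.663,2.000)–(0.232,1.000)
cell (0,2): code 1000 → (1.000,2.280)–(0.663,2.000)
cell (1,0): code 0110 → (1.000,0.082)–(2.000,0.263)
cell (1,2): code 1001 → (2.000,2.324)–(1.000,2.280)
cell (2,0): code 0010 → (2.000,0.263)–(2.693,1.000)
cell (2,1): code 0011 → (2.693,1.000)–(2.760,2.000)
cell (2,2): code 0001 → (2.760,2.000)–(2.000,2.324)
cell (3,1): code 0100 → (3.246,2.000)–(4.000,1.632)
cell (3,2): code 1100 → (3.096,3.000)–(3.246,2.000)
cell (3,3): code 1100 → (3.376,4.000)–(3.096,3.000)
cell (3,4): code 1000 → (4.000,4.644)–(3.376,4.000)
cell (4,1): code 0110 → (4.000,1.632)–(5.000,1.421)
cell (4,4): code 1001 → (5.000,4.907)–(4.000,4.644)
cell (5,1): code 0110 → (5.000,1.421)–(6.000,1.824)
cell (5,4): code 1001 → (6.000,4.495)–(5.000,4.907)
cell (6,1): code 0010 → (6.000,1.824)–(6.182,2.000)
cell (6,2): code 0011 → (6.182,2.000)–(6.639,3.000)
cell (6,3): code 0011 → (6.639,3.000)–(6.432,4.000)
cell (6,4): code 0001 → (6.432,4.000)–(6.000,4.495)
total: 20 segments, chained into 2 closed loop(s), length Σ = 18.613428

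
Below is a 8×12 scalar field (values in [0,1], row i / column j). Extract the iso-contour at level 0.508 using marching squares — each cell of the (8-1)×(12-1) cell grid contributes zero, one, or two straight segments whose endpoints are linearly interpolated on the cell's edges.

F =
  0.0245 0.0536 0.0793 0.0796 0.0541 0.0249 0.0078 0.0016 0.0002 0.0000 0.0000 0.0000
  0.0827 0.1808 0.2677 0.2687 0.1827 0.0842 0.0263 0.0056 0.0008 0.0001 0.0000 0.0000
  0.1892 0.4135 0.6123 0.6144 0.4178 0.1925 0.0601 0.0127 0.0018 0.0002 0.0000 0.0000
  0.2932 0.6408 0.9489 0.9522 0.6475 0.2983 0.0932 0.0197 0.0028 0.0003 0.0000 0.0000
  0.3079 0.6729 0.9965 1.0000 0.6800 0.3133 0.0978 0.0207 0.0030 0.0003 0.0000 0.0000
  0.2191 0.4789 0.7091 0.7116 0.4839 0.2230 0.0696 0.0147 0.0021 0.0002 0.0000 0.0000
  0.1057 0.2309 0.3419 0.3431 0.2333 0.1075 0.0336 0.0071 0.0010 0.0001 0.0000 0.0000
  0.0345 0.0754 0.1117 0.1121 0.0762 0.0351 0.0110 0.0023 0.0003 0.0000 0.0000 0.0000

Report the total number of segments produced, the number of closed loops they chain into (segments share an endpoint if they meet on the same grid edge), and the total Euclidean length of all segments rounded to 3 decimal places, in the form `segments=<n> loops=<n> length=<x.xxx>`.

segments=16 loops=1 length=12.291

cell (1,1): code 0100 → (1.697,2.000)–(2.000,1.475)
cell (1,2): code 1100 → (1.692,3.000)–(1.697,2.000)
cell (1,3): code 1000 → (2.000,3.541)–(1.692,3.000)
cell (2,0): code 0100 → (2.416,1.000)–(3.000,0.618)
cell (2,1): code 1110 → (2.000,1.475)–(2.416,1.000)
cell (2,3): code 1101 → (2.393,4.000)–(2.000,3.541)
cell (2,4): code 1000 → (3.000,4.399)–(2.393,4.000)
cell (3,0): code 0110 → (3.000,0.618)–(4.000,0.548)
cell (3,4): code 1001 → (4.000,4.469)–(3.000,4.399)
cell (4,0): code 0010 → (4.000,0.548)–(4.850,1.000)
cell (4,1): code 0111 → (4.850,1.000)–(5.000,1.126)
cell (4,3): code 1011 → (5.000,3.894)–(4.877,4.000)
cell (4,4): code 0001 → (4.877,4.000)–(4.000,4.469)
cell (5,1): code 0010 → (5.000,1.126)–(5.548,2.000)
cell (5,2): code 0011 → (5.548,2.000)–(5.553,3.000)
cell (5,3): code 0001 → (5.553,3.000)–(5.000,3.894)
total: 16 segments, chained into 1 closed loop(s), length Σ = 12.291326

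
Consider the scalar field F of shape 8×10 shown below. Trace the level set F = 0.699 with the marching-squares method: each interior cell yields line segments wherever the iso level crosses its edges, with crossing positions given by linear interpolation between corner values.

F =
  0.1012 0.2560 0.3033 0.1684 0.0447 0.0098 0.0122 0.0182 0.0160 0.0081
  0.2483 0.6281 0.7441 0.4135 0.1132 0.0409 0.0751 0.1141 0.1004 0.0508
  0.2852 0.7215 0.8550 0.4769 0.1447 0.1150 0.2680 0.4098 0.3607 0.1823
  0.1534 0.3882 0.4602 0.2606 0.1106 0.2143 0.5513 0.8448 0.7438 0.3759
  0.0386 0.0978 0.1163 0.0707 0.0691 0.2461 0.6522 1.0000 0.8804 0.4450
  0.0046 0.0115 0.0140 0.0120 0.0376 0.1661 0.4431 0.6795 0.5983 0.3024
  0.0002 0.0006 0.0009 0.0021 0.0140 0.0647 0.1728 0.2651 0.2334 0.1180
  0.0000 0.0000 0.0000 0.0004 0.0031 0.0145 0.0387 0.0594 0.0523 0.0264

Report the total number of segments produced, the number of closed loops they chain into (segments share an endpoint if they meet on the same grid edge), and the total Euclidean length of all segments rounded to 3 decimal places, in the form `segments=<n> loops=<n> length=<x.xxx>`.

cell (0,1): code 0100 → (0.898,2.000)–(1.000,1.611)
cell (0,2): code 1000 → (1.000,2.136)–(0.898,2.000)
cell (1,0): code 0100 → (1.759,1.000)–(2.000,0.948)
cell (1,1): code 1110 → (1.000,1.611)–(1.759,1.000)
cell (1,2): code 1001 → (2.000,2.413)–(1.000,2.136)
cell (2,0): code 0010 → (2.000,0.948)–(2.068,1.000)
cell (2,1): code 0011 → (2.068,1.000)–(2.395,2.000)
cell (2,2): code 0001 → (2.395,2.000)–(2.000,2.413)
cell (2,6): code 0100 → (2.665,7.000)–(3.000,6.503)
cell (2,7): code 1100 → (2.883,8.000)–(2.665,7.000)
cell (2,8): code 1000 → (3.000,8.122)–(2.883,8.000)
cell (3,6): code 0110 → (3.000,6.503)–(4.000,6.135)
cell (3,8): code 1001 → (4.000,8.417)–(3.000,8.122)
cell (4,6): code 0010 → (4.000,6.135)–(4.939,7.000)
cell (4,7): code 0011 → (4.939,7.000)–(4.643,8.000)
cell (4,8): code 0001 → (4.643,8.000)–(4.000,8.417)
total: 16 segments, chained into 2 closed loop(s), length Σ = 11.525687

segments=16 loops=2 length=11.526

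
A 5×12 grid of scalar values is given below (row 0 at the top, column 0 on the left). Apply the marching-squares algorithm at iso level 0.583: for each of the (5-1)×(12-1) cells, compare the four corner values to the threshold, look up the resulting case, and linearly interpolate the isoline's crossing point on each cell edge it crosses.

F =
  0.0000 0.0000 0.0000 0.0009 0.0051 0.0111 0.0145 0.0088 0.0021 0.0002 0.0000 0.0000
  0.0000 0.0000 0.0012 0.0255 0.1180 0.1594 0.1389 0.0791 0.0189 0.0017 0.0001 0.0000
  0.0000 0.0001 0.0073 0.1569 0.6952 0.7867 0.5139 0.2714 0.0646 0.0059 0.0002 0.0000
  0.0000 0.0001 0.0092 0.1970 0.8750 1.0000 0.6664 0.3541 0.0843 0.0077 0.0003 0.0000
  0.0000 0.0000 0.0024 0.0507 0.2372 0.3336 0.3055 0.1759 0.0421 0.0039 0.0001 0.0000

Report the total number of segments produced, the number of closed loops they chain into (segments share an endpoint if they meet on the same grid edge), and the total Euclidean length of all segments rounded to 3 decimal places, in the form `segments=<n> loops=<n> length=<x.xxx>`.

segments=10 loops=1 length=7.331

cell (1,3): code 0100 → (1.806,4.000)–(2.000,3.792)
cell (1,4): code 1100 → (1.675,5.000)–(1.806,4.000)
cell (1,5): code 1000 → (2.000,5.747)–(1.675,5.000)
cell (2,3): code 0110 → (2.000,3.792)–(3.000,3.569)
cell (2,5): code 1101 → (2.453,6.000)–(2.000,5.747)
cell (2,6): code 1000 → (3.000,6.267)–(2.453,6.000)
cell (3,3): code 0010 → (3.000,3.569)–(3.458,4.000)
cell (3,4): code 0011 → (3.458,4.000)–(3.626,5.000)
cell (3,5): code 0011 → (3.626,5.000)–(3.231,6.000)
cell (3,6): code 0001 → (3.231,6.000)–(3.000,6.267)
total: 10 segments, chained into 1 closed loop(s), length Σ = 7.330611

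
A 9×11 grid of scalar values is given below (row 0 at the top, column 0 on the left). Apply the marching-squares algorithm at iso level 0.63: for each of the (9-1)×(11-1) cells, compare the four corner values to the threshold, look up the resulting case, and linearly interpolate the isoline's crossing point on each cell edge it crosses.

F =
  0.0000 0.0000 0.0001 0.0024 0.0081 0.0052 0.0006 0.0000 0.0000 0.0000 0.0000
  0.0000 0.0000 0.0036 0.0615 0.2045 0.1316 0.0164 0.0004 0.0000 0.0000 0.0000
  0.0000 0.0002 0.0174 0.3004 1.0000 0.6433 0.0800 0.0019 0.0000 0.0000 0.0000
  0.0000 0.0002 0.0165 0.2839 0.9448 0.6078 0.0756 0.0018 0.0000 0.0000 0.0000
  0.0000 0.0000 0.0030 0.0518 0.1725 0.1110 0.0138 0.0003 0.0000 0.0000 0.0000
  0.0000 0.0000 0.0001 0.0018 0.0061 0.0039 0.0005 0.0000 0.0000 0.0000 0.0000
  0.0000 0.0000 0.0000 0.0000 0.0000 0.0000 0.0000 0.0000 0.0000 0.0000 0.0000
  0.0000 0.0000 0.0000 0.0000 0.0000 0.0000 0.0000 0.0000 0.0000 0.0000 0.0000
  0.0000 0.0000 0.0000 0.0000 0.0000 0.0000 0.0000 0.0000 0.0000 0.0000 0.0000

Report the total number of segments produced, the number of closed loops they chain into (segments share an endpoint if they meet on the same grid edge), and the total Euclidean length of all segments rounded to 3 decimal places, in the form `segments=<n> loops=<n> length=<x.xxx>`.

cell (1,3): code 0100 → (1.535,4.000)–(2.000,3.471)
cell (1,4): code 1100 → (1.974,5.000)–(1.535,4.000)
cell (1,5): code 1000 → (2.000,5.024)–(1.974,5.000)
cell (2,3): code 0110 → (2.000,3.471)–(3.000,3.524)
cell (2,4): code 1011 → (3.000,4.934)–(2.375,5.000)
cell (2,5): code 0001 → (2.375,5.000)–(2.000,5.024)
cell (3,3): code 0010 → (3.000,3.524)–(3.408,4.000)
cell (3,4): code 0001 → (3.408,4.000)–(3.000,4.934)
total: 8 segments, chained into 1 closed loop(s), length Σ = 5.483273

segments=8 loops=1 length=5.483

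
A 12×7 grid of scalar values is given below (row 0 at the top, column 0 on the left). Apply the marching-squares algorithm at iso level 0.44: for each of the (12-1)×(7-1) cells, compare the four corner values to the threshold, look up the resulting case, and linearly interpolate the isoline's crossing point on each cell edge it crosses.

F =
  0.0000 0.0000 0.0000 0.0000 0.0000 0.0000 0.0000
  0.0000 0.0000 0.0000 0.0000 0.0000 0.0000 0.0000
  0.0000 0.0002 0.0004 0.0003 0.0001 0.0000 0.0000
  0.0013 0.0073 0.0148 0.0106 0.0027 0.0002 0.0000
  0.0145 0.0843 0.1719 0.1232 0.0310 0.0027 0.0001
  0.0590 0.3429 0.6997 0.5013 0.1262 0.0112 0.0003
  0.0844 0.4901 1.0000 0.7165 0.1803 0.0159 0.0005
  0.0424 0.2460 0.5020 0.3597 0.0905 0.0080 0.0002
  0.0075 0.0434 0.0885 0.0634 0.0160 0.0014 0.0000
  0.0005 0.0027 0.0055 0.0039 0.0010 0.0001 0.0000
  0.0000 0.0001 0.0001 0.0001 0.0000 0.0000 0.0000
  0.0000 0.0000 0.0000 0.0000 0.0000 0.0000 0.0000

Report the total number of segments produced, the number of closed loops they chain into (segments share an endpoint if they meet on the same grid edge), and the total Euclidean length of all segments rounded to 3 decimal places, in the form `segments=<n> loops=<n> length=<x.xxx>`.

segments=12 loops=1 length=7.919

cell (4,1): code 0100 → (4.508,2.000)–(5.000,1.272)
cell (4,2): code 1100 → (4.838,3.000)–(4.508,2.000)
cell (4,3): code 1000 → (5.000,3.163)–(4.838,3.000)
cell (5,0): code 0100 → (5.660,1.000)–(6.000,0.877)
cell (5,1): code 1110 → (5.000,1.272)–(5.660,1.000)
cell (5,3): code 1001 → (6.000,3.516)–(5.000,3.163)
cell (6,0): code 0010 → (6.000,0.877)–(6.205,1.000)
cell (6,1): code 0111 → (6.205,1.000)–(7.000,1.758)
cell (6,2): code 1011 → (7.000,2.436)–(6.775,3.000)
cell (6,3): code 0001 → (6.775,3.000)–(6.000,3.516)
cell (7,1): code 0010 → (7.000,1.758)–(7.150,2.000)
cell (7,2): code 0001 → (7.150,2.000)–(7.000,2.436)
total: 12 segments, chained into 1 closed loop(s), length Σ = 7.919305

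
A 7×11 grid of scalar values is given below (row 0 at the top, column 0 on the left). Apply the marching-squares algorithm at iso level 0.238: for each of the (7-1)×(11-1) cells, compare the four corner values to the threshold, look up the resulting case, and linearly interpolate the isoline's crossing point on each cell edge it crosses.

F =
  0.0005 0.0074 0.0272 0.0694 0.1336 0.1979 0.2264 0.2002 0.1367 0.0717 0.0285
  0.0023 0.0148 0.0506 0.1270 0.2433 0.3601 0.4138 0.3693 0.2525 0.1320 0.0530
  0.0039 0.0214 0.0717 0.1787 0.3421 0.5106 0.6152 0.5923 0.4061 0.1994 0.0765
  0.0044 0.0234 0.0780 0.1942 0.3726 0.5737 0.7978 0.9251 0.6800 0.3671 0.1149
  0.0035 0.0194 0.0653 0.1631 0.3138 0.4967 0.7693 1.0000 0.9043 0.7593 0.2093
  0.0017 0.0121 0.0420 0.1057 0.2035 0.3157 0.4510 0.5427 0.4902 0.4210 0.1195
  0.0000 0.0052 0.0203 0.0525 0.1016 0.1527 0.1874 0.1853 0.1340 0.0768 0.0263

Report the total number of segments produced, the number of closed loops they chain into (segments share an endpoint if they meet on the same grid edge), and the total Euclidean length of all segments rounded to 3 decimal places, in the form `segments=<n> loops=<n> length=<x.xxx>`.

cell (0,3): code 0100 → (0.952,4.000)–(1.000,3.954)
cell (0,4): code 1100 → (0.247,5.000)–(0.952,4.000)
cell (0,5): code 1100 → (0.062,6.000)–(0.247,5.000)
cell (0,6): code 1100 → (0.224,7.000)–(0.062,6.000)
cell (0,7): code 1100 → (0.875,8.000)–(0.224,7.000)
cell (0,8): code 1000 → (1.000,8.120)–(0.875,8.000)
cell (1,3): code 0110 → (1.000,3.954)–(2.000,3.363)
cell (1,8): code 1001 → (2.000,8.813)–(1.000,8.120)
cell (2,3): code 0110 → (2.000,3.363)–(3.000,3.246)
cell (2,8): code 1101 → (2.230,9.000)–(2.000,8.813)
cell (2,9): code 1000 → (3.000,9.512)–(2.230,9.000)
cell (3,3): code 0110 → (3.000,3.246)–(4.000,3.497)
cell (3,9): code 1001 → (4.000,9.948)–(3.000,9.512)
cell (4,3): code 0010 → (4.000,3.497)–(4.687,4.000)
cell (4,4): code 0111 → (4.687,4.000)–(5.000,4.307)
cell (4,9): code 1001 → (5.000,9.607)–(4.000,9.948)
cell (5,4): code 0010 → (5.000,4.307)–(5.477,5.000)
cell (5,5): code 0011 → (5.477,5.000)–(5.808,6.000)
cell (5,6): code 0011 → (5.808,6.000)–(5.853,7.000)
cell (5,7): code 0011 → (5.853,7.000)–(5.708,8.000)
cell (5,8): code 0011 → (5.708,8.000)–(5.532,9.000)
cell (5,9): code 0001 → (5.532,9.000)–(5.000,9.607)
total: 22 segments, chained into 1 closed loop(s), length Σ = 19.489528

segments=22 loops=1 length=19.490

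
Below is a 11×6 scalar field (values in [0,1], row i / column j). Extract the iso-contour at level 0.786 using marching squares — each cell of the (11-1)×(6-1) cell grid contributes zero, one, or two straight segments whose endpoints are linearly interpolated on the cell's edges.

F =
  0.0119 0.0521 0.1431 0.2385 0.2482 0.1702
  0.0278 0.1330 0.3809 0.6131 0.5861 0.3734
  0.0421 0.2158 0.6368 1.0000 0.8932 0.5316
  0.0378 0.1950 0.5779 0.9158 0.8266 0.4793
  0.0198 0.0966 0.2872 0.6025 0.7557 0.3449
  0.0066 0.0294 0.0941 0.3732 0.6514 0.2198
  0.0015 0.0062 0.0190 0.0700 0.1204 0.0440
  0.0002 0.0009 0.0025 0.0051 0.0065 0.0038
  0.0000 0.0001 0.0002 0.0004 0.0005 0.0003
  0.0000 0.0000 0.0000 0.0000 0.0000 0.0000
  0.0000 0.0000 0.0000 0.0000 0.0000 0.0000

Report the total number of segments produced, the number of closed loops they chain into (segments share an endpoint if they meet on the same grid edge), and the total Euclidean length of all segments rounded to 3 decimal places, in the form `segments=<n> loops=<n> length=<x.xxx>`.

cell (1,2): code 0100 → (1.447,3.000)–(2.000,2.411)
cell (1,3): code 1100 → (1.651,4.000)–(1.447,3.000)
cell (1,4): code 1000 → (2.000,4.296)–(1.651,4.000)
cell (2,2): code 0110 → (2.000,2.411)–(3.000,2.616)
cell (2,4): code 1001 → (3.000,4.117)–(2.000,4.296)
cell (3,2): code 0010 → (3.000,2.616)–(3.414,3.000)
cell (3,3): code 0011 → (3.414,3.000)–(3.573,4.000)
cell (3,4): code 0001 → (3.573,4.000)–(3.000,4.117)
total: 8 segments, chained into 1 closed loop(s), length Σ = 6.485416

segments=8 loops=1 length=6.485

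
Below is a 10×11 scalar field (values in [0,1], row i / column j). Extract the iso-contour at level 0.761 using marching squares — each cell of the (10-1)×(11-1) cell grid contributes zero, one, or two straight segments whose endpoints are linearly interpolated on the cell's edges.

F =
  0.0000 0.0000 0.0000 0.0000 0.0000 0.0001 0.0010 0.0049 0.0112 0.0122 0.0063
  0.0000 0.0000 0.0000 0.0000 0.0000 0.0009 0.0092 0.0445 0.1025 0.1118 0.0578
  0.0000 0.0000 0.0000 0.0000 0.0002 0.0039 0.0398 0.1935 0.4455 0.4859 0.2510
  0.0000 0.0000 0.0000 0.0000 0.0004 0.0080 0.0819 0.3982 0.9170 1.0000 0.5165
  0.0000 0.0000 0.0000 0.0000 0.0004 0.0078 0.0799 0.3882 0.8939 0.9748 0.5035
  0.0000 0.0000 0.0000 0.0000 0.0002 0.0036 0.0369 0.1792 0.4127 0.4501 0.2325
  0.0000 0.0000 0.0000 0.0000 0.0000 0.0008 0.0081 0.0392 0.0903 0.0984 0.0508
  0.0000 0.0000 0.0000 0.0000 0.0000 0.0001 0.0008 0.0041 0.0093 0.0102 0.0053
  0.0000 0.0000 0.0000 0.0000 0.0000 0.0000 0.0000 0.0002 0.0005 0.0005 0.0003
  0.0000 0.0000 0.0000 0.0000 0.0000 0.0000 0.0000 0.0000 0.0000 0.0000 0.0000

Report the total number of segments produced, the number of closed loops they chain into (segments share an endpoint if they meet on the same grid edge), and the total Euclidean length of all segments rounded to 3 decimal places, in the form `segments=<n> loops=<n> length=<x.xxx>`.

cell (2,7): code 0100 → (2.669,8.000)–(3.000,7.699)
cell (2,8): code 1100 → (2.535,9.000)–(2.669,8.000)
cell (2,9): code 1000 → (3.000,9.494)–(2.535,9.000)
cell (3,7): code 0110 → (3.000,7.699)–(4.000,7.737)
cell (3,9): code 1001 → (4.000,9.454)–(3.000,9.494)
cell (4,7): code 0010 → (4.000,7.737)–(4.276,8.000)
cell (4,8): code 0011 → (4.276,8.000)–(4.407,9.000)
cell (4,9): code 0001 → (4.407,9.000)–(4.000,9.454)
total: 8 segments, chained into 1 closed loop(s), length Σ = 6.135741

segments=8 loops=1 length=6.136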